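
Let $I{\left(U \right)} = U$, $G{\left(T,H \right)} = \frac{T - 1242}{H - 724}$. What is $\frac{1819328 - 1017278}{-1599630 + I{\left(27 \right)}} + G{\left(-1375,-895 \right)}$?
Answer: $\frac{962547367}{863252419} \approx 1.115$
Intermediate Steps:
$G{\left(T,H \right)} = \frac{-1242 + T}{-724 + H}$
$\frac{1819328 - 1017278}{-1599630 + I{\left(27 \right)}} + G{\left(-1375,-895 \right)} = \frac{1819328 - 1017278}{-1599630 + 27} + \frac{-1242 - 1375}{-724 - 895} = \frac{802050}{-1599603} + \frac{1}{-1619} \left(-2617\right) = 802050 \left(- \frac{1}{1599603}\right) - - \frac{2617}{1619} = - \frac{267350}{533201} + \frac{2617}{1619} = \frac{962547367}{863252419}$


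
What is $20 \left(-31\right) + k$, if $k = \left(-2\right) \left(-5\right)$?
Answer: $-610$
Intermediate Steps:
$k = 10$
$20 \left(-31\right) + k = 20 \left(-31\right) + 10 = -620 + 10 = -610$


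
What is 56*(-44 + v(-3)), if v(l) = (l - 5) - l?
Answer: -2744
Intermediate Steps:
v(l) = -5 (v(l) = (-5 + l) - l = -5)
56*(-44 + v(-3)) = 56*(-44 - 5) = 56*(-49) = -2744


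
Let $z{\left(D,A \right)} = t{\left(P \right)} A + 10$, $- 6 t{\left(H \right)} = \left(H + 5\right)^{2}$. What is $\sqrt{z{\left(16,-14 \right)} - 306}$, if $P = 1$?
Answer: $2 i \sqrt{53} \approx 14.56 i$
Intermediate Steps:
$t{\left(H \right)} = - \frac{\left(5 + H\right)^{2}}{6}$ ($t{\left(H \right)} = - \frac{\left(H + 5\right)^{2}}{6} = - \frac{\left(5 + H\right)^{2}}{6}$)
$z{\left(D,A \right)} = 10 - 6 A$ ($z{\left(D,A \right)} = - \frac{\left(5 + 1\right)^{2}}{6} A + 10 = - \frac{6^{2}}{6} A + 10 = \left(- \frac{1}{6}\right) 36 A + 10 = - 6 A + 10 = 10 - 6 A$)
$\sqrt{z{\left(16,-14 \right)} - 306} = \sqrt{\left(10 - -84\right) - 306} = \sqrt{\left(10 + 84\right) - 306} = \sqrt{94 - 306} = \sqrt{-212} = 2 i \sqrt{53}$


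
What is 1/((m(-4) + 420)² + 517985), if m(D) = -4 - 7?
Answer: 1/685266 ≈ 1.4593e-6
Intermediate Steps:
m(D) = -11
1/((m(-4) + 420)² + 517985) = 1/((-11 + 420)² + 517985) = 1/(409² + 517985) = 1/(167281 + 517985) = 1/685266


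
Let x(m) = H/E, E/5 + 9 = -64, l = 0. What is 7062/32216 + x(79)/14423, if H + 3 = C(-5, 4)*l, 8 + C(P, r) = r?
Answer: 18588627069/84798874660 ≈ 0.21921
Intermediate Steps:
C(P, r) = -8 + r
E = -365 (E = -45 + 5*(-64) = -45 - 320 = -365)
H = -3 (H = -3 + (-8 + 4)*0 = -3 - 4*0 = -3 + 0 = -3)
x(m) = 3/365 (x(m) = -3/(-365) = -3*(-1/365) = 3/365)
7062/32216 + x(79)/14423 = 7062/32216 + (3/365)/14423 = 7062*(1/32216) + (3/365)*(1/14423) = 3531/16108 + 3/5264395 = 18588627069/84798874660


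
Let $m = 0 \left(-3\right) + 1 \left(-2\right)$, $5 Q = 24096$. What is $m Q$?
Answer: $- \frac{48192}{5} \approx -9638.4$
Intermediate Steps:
$Q = \frac{24096}{5}$ ($Q = \frac{1}{5} \cdot 24096 = \frac{24096}{5} \approx 4819.2$)
$m = -2$ ($m = 0 - 2 = -2$)
$m Q = \left(-2\right) \frac{24096}{5} = - \frac{48192}{5}$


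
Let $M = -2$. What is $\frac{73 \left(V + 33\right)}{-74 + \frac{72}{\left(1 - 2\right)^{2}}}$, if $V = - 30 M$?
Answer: $- \frac{6789}{2} \approx -3394.5$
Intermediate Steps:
$V = 60$ ($V = \left(-30\right) \left(-2\right) = 60$)
$\frac{73 \left(V + 33\right)}{-74 + \frac{72}{\left(1 - 2\right)^{2}}} = \frac{73 \left(60 + 33\right)}{-74 + \frac{72}{\left(1 - 2\right)^{2}}} = \frac{73 \cdot 93}{-74 + \frac{72}{\left(-1\right)^{2}}} = \frac{6789}{-74 + \frac{72}{1}} = \frac{6789}{-74 + 72 \cdot 1} = \frac{6789}{-74 + 72} = \frac{6789}{-2} = 6789 \left(- \frac{1}{2}\right) = - \frac{6789}{2}$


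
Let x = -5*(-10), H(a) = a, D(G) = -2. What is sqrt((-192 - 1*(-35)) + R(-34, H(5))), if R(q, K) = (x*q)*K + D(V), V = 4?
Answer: I*sqrt(8659) ≈ 93.054*I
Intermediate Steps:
x = 50
R(q, K) = -2 + 50*K*q (R(q, K) = (50*q)*K - 2 = 50*K*q - 2 = -2 + 50*K*q)
sqrt((-192 - 1*(-35)) + R(-34, H(5))) = sqrt((-192 - 1*(-35)) + (-2 + 50*5*(-34))) = sqrt((-192 + 35) + (-2 - 8500)) = sqrt(-157 - 8502) = sqrt(-8659) = I*sqrt(8659)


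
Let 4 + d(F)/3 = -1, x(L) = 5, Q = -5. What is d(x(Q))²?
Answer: 225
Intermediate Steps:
d(F) = -15 (d(F) = -12 + 3*(-1) = -12 - 3 = -15)
d(x(Q))² = (-15)² = 225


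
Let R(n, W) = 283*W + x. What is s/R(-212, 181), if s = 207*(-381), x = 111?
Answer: -78867/51334 ≈ -1.5364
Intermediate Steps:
s = -78867
R(n, W) = 111 + 283*W (R(n, W) = 283*W + 111 = 111 + 283*W)
s/R(-212, 181) = -78867/(111 + 283*181) = -78867/(111 + 51223) = -78867/51334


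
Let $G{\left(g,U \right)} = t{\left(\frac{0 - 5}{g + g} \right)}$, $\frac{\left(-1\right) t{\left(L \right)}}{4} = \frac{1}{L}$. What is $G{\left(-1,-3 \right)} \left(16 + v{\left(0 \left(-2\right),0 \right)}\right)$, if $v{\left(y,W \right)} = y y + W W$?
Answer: $- \frac{128}{5} \approx -25.6$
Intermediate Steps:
$v{\left(y,W \right)} = W^{2} + y^{2}$ ($v{\left(y,W \right)} = y^{2} + W^{2} = W^{2} + y^{2}$)
$t{\left(L \right)} = - \frac{4}{L}$
$G{\left(g,U \right)} = \frac{8 g}{5}$ ($G{\left(g,U \right)} = - \frac{4}{\left(0 - 5\right) \frac{1}{g + g}} = - \frac{4}{\left(-5\right) \frac{1}{2 g}} = - \frac{4}{\left(- \frac{5}{2}\right) \frac{1}{g}} = - 4 \left(- \frac{2 g}{5}\right) = \frac{8 g}{5}$)
$G{\left(-1,-3 \right)} \left(16 + v{\left(0 \left(-2\right),0 \right)}\right) = \frac{8}{5} \left(-1\right) \left(16 + \left(0^{2} + \left(0 \left(-2\right)\right)^{2}\right)\right) = - \frac{8 \left(16 + \left(0 + 0^{2}\right)\right)}{5} = - \frac{8 \left(16 + \left(0 + 0\right)\right)}{5} = - \frac{8 \left(16 + 0\right)}{5} = \left(- \frac{8}{5}\right) 16 = - \frac{128}{5}$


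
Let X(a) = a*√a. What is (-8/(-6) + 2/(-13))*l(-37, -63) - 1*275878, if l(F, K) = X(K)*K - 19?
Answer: -10760116/39 + 182574*I*√7/13 ≈ -2.759e+5 + 37157.0*I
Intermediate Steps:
X(a) = a^(3/2)
l(F, K) = -19 + K^(5/2) (l(F, K) = K^(3/2)*K - 19 = K^(5/2) - 19 = -19 + K^(5/2))
(-8/(-6) + 2/(-13))*l(-37, -63) - 1*275878 = (-8/(-6) + 2/(-13))*(-19 + (-63)^(5/2)) - 1*275878 = (-8*(-⅙) + 2*(-1/13))*(-19 + 11907*I*√7) - 275878 = (4/3 - 2/13)*(-19 + 11907*I*√7) - 275878 = 46*(-19 + 11907*I*√7)/39 - 275878 = (-874/39 + 182574*I*√7/13) - 275878 = -10760116/39 + 182574*I*√7/13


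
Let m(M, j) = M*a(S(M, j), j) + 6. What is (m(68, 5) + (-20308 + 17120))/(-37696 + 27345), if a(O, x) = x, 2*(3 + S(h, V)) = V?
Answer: 2842/10351 ≈ 0.27456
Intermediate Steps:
S(h, V) = -3 + V/2
m(M, j) = 6 + M*j (m(M, j) = M*j + 6 = 6 + M*j)
(m(68, 5) + (-20308 + 17120))/(-37696 + 27345) = ((6 + 68*5) + (-20308 + 17120))/(-37696 + 27345) = ((6 + 340) - 3188)/(-10351) = (346 - 3188)*(-1/10351) = -2842*(-1/10351) = 2842/10351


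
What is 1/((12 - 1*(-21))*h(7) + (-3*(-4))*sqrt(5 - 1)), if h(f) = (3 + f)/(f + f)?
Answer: 7/333 ≈ 0.021021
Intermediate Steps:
h(f) = (3 + f)/(2*f) (h(f) = (3 + f)/((2*f)) = (3 + f)*(1/(2*f)) = (3 + f)/(2*f))
1/((12 - 1*(-21))*h(7) + (-3*(-4))*sqrt(5 - 1)) = 1/((12 - 1*(-21))*((1/2)*(3 + 7)/7) + (-3*(-4))*sqrt(5 - 1)) = 1/((12 + 21)*((1/2)*(1/7)*10) + 12*sqrt(4)) = 1/(33*(5/7) + 12*2) = 1/(165/7 + 24) = 1/(333/7) = 7/333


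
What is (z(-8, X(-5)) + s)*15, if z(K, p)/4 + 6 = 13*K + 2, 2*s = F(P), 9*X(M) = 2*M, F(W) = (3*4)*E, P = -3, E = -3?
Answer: -6750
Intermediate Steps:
F(W) = -36 (F(W) = (3*4)*(-3) = 12*(-3) = -36)
X(M) = 2*M/9 (X(M) = (2*M)/9 = 2*M/9)
s = -18 (s = (½)*(-36) = -18)
z(K, p) = -16 + 52*K (z(K, p) = -24 + 4*(13*K + 2) = -24 + 4*(2 + 13*K) = -24 + (8 + 52*K) = -16 + 52*K)
(z(-8, X(-5)) + s)*15 = ((-16 + 52*(-8)) - 18)*15 = ((-16 - 416) - 18)*15 = (-432 - 18)*15 = -450*15 = -6750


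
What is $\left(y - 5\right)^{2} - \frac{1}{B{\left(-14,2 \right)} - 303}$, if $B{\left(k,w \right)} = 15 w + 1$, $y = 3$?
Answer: $\frac{1089}{272} \approx 4.0037$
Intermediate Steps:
$B{\left(k,w \right)} = 1 + 15 w$
$\left(y - 5\right)^{2} - \frac{1}{B{\left(-14,2 \right)} - 303} = \left(3 - 5\right)^{2} - \frac{1}{\left(1 + 15 \cdot 2\right) - 303} = \left(-2\right)^{2} - \frac{1}{\left(1 + 30\right) - 303} = 4 - \frac{1}{31 - 303} = 4 - \frac{1}{-272} = 4 - - \frac{1}{272} = 4 + \frac{1}{272} = \frac{1089}{272}$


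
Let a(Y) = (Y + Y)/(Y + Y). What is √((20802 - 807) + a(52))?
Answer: 2*√4999 ≈ 141.41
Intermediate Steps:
a(Y) = 1 (a(Y) = (2*Y)/((2*Y)) = (2*Y)*(1/(2*Y)) = 1)
√((20802 - 807) + a(52)) = √((20802 - 807) + 1) = √(19995 + 1) = √19996 = 2*√4999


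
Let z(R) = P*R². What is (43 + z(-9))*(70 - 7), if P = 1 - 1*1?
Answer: 2709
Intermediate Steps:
P = 0 (P = 1 - 1 = 0)
z(R) = 0 (z(R) = 0*R² = 0)
(43 + z(-9))*(70 - 7) = (43 + 0)*(70 - 7) = 43*63 = 2709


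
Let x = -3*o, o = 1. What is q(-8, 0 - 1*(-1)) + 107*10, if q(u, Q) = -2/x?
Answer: 3212/3 ≈ 1070.7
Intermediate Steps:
x = -3 (x = -3*1 = -3)
q(u, Q) = 2/3 (q(u, Q) = -2/(-3) = -2*(-1/3) = 2/3)
q(-8, 0 - 1*(-1)) + 107*10 = 2/3 + 107*10 = 2/3 + 1070 = 3212/3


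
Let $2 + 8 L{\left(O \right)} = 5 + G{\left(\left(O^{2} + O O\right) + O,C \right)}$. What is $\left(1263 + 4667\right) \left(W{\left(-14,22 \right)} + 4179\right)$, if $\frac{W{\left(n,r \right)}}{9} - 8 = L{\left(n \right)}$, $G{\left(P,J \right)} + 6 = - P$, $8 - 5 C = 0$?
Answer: $\frac{90666735}{4} \approx 2.2667 \cdot 10^{7}$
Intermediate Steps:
$C = \frac{8}{5}$ ($C = \frac{8}{5} - 0 = \frac{8}{5} + 0 = \frac{8}{5} \approx 1.6$)
$G{\left(P,J \right)} = -6 - P$
$L{\left(O \right)} = - \frac{3}{8} - \frac{O^{2}}{4} - \frac{O}{8}$ ($L{\left(O \right)} = - \frac{1}{4} + \frac{5 - \left(6 + O + O^{2} + O O\right)}{8} = - \frac{1}{4} + \frac{5 - \left(6 + O + 2 O^{2}\right)}{8} = - \frac{1}{4} + \frac{-1 - O - 2 O^{2}}{8} = - \frac{1}{4} - \left(\frac{1}{8} + \frac{O^{2}}{4} + \frac{O}{8}\right) = - \frac{3}{8} - \frac{O^{2}}{4} - \frac{O}{8}$)
$W{\left(n,r \right)} = \frac{549}{8} - \frac{9 n \left(1 + 2 n\right)}{8}$ ($W{\left(n,r \right)} = 72 + 9 \left(- \frac{3}{8} - \frac{n \left(1 + 2 n\right)}{8}\right) = 72 - \left(\frac{27}{8} + \frac{9 n \left(1 + 2 n\right)}{8}\right) = \frac{549}{8} - \frac{9 n \left(1 + 2 n\right)}{8}$)
$\left(1263 + 4667\right) \left(W{\left(-14,22 \right)} + 4179\right) = \left(1263 + 4667\right) \left(\left(\frac{549}{8} - - \frac{63 \left(1 + 2 \left(-14\right)\right)}{4}\right) + 4179\right) = 5930 \left(\left(\frac{549}{8} - - \frac{63 \left(1 - 28\right)}{4}\right) + 4179\right) = 5930 \left(\left(\frac{549}{8} - \left(- \frac{63}{4}\right) \left(-27\right)\right) + 4179\right) = 5930 \left(\left(\frac{549}{8} - \frac{1701}{4}\right) + 4179\right) = 5930 \left(- \frac{2853}{8} + 4179\right) = 5930 \cdot \frac{30579}{8} = \frac{90666735}{4}$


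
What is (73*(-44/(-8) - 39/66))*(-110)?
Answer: -39420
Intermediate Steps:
(73*(-44/(-8) - 39/66))*(-110) = (73*(-44*(-⅛) - 39*1/66))*(-110) = (73*(11/2 - 13/22))*(-110) = (73*(54/11))*(-110) = (3942/11)*(-110) = -39420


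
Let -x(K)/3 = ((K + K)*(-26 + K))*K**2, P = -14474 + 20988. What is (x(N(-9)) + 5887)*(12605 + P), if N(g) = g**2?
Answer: -3352892204517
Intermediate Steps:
P = 6514
x(K) = -6*K**3*(-26 + K) (x(K) = -3*(K + K)*(-26 + K)*K**2 = -3*(2*K)*(-26 + K)*K**2 = -3*2*K*(-26 + K)*K**2 = -6*K**3*(-26 + K))
(x(N(-9)) + 5887)*(12605 + P) = (6*((-9)**2)**3*(26 - 1*(-9)**2) + 5887)*(12605 + 6514) = (6*81**3*(26 - 1*81) + 5887)*19119 = (6*531441*(26 - 81) + 5887)*19119 = (6*531441*(-55) + 5887)*19119 = (-175375530 + 5887)*19119 = -175369643*19119 = -3352892204517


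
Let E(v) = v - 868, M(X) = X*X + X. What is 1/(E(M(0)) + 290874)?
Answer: 1/290006 ≈ 3.4482e-6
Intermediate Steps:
M(X) = X + X² (M(X) = X² + X = X + X²)
E(v) = -868 + v
1/(E(M(0)) + 290874) = 1/((-868 + 0*(1 + 0)) + 290874) = 1/((-868 + 0*1) + 290874) = 1/((-868 + 0) + 290874) = 1/(-868 + 290874) = 1/290006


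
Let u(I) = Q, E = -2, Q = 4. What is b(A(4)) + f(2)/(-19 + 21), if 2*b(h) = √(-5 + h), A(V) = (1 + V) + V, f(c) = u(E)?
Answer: 3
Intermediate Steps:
u(I) = 4
f(c) = 4
A(V) = 1 + 2*V
b(h) = √(-5 + h)/2
b(A(4)) + f(2)/(-19 + 21) = √(-5 + (1 + 2*4))/2 + 4/(-19 + 21) = √(-5 + (1 + 8))/2 + 4/2 = √(-5 + 9)/2 + (½)*4 = √4/2 + 2 = (½)*2 + 2 = 1 + 2 = 3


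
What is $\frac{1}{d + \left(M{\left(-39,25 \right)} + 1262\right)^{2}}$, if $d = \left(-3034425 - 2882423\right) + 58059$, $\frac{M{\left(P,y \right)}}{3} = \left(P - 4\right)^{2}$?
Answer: $\frac{1}{40503692} \approx 2.4689 \cdot 10^{-8}$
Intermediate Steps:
$M{\left(P,y \right)} = 3 \left(-4 + P\right)^{2}$ ($M{\left(P,y \right)} = 3 \left(P - 4\right)^{2} = 3 \left(-4 + P\right)^{2}$)
$d = -5858789$ ($d = -5916848 + 58059 = -5858789$)
$\frac{1}{d + \left(M{\left(-39,25 \right)} + 1262\right)^{2}} = \frac{1}{-5858789 + \left(3 \left(-4 - 39\right)^{2} + 1262\right)^{2}} = \frac{1}{-5858789 + \left(3 \left(-43\right)^{2} + 1262\right)^{2}} = \frac{1}{-5858789 + \left(3 \cdot 1849 + 1262\right)^{2}} = \frac{1}{-5858789 + \left(5547 + 1262\right)^{2}} = \frac{1}{-5858789 + 6809^{2}} = \frac{1}{-5858789 + 46362481} = \frac{1}{40503692}$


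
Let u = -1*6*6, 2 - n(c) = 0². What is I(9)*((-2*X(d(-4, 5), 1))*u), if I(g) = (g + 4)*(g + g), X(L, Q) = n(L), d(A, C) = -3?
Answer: 33696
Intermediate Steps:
n(c) = 2 (n(c) = 2 - 1*0² = 2 - 1*0 = 2 + 0 = 2)
X(L, Q) = 2
u = -36 (u = -6*6 = -36)
I(g) = 2*g*(4 + g) (I(g) = (4 + g)*(2*g) = 2*g*(4 + g))
I(9)*((-2*X(d(-4, 5), 1))*u) = (2*9*(4 + 9))*(-2*2*(-36)) = (2*9*13)*(-4*(-36)) = 234*144 = 33696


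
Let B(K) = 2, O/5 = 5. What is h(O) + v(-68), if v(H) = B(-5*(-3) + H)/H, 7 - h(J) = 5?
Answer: 67/34 ≈ 1.9706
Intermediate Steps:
O = 25 (O = 5*5 = 25)
h(J) = 2 (h(J) = 7 - 1*5 = 7 - 5 = 2)
v(H) = 2/H
h(O) + v(-68) = 2 + 2/(-68) = 2 + 2*(-1/68) = 2 - 1/34 = 67/34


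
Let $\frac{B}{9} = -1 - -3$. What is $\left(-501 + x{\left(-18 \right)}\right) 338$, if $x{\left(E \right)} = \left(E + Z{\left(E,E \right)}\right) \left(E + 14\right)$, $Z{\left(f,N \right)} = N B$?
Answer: $293046$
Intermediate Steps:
$B = 18$ ($B = 9 \left(-1 - -3\right) = 9 \left(-1 + 3\right) = 9 \cdot 2 = 18$)
$Z{\left(f,N \right)} = 18 N$ ($Z{\left(f,N \right)} = N 18 = 18 N$)
$x{\left(E \right)} = 19 E \left(14 + E\right)$ ($x{\left(E \right)} = \left(E + 18 E\right) \left(E + 14\right) = 19 E \left(14 + E\right)$)
$\left(-501 + x{\left(-18 \right)}\right) 338 = \left(-501 + 19 \left(-18\right) \left(14 - 18\right)\right) 338 = \left(-501 + 19 \left(-18\right) \left(-4\right)\right) 338 = \left(-501 + 1368\right) 338 = 867 \cdot 338 = 293046$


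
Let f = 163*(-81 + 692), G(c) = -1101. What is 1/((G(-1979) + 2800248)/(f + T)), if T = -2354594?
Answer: -751667/933049 ≈ -0.80560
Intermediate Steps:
f = 99593 (f = 163*611 = 99593)
1/((G(-1979) + 2800248)/(f + T)) = 1/((-1101 + 2800248)/(99593 - 2354594)) = 1/(2799147/(-2255001)) = 1/(2799147*(-1/2255001)) = 1/(-933049/751667) = -751667/933049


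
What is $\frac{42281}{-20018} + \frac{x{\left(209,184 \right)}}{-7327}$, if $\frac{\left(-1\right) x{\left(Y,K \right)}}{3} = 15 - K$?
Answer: $- \frac{319942013}{146671886} \approx -2.1813$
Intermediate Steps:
$x{\left(Y,K \right)} = -45 + 3 K$ ($x{\left(Y,K \right)} = - 3 \left(15 - K\right) = -45 + 3 K$)
$\frac{42281}{-20018} + \frac{x{\left(209,184 \right)}}{-7327} = \frac{42281}{-20018} + \frac{-45 + 3 \cdot 184}{-7327} = 42281 \left(- \frac{1}{20018}\right) + \left(-45 + 552\right) \left(- \frac{1}{7327}\right) = - \frac{42281}{20018} + 507 \left(- \frac{1}{7327}\right) = - \frac{42281}{20018} - \frac{507}{7327} = - \frac{319942013}{146671886}$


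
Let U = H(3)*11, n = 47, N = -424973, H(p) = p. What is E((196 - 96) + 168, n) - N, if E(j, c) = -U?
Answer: 424940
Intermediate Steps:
U = 33 (U = 3*11 = 33)
E(j, c) = -33 (E(j, c) = -1*33 = -33)
E((196 - 96) + 168, n) - N = -33 - 1*(-424973) = -33 + 424973 = 424940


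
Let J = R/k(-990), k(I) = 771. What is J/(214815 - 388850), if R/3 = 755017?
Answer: -755017/44726995 ≈ -0.016881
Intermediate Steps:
R = 2265051 (R = 3*755017 = 2265051)
J = 755017/257 (J = 2265051/771 = 2265051*(1/771) = 755017/257 ≈ 2937.8)
J/(214815 - 388850) = 755017/(257*(214815 - 388850)) = (755017/257)/(-174035) = (755017/257)*(-1/174035) = -755017/44726995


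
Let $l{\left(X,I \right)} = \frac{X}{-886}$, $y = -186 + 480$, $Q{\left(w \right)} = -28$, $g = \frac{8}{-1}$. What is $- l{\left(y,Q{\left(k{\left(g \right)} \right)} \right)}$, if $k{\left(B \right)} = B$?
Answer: $\frac{147}{443} \approx 0.33183$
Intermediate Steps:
$g = -8$ ($g = 8 \left(-1\right) = -8$)
$y = 294$
$l{\left(X,I \right)} = - \frac{X}{886}$ ($l{\left(X,I \right)} = X \left(- \frac{1}{886}\right) = - \frac{X}{886}$)
$- l{\left(y,Q{\left(k{\left(g \right)} \right)} \right)} = - \frac{\left(-1\right) 294}{886} = \left(-1\right) \left(- \frac{147}{443}\right) = \frac{147}{443}$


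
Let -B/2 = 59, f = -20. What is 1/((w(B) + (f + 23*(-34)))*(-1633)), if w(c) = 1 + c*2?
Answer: 1/1693421 ≈ 5.9052e-7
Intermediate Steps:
B = -118 (B = -2*59 = -118)
w(c) = 1 + 2*c
1/((w(B) + (f + 23*(-34)))*(-1633)) = 1/(((1 + 2*(-118)) + (-20 + 23*(-34)))*(-1633)) = -1/1633/((1 - 236) + (-20 - 782)) = -1/1633/(-235 - 802) = -1/1633/(-1037) = -1/1037*(-1/1633) = 1/1693421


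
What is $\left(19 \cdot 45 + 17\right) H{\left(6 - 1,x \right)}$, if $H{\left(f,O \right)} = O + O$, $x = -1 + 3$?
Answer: $3488$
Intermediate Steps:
$x = 2$
$H{\left(f,O \right)} = 2 O$
$\left(19 \cdot 45 + 17\right) H{\left(6 - 1,x \right)} = \left(19 \cdot 45 + 17\right) 2 \cdot 2 = \left(855 + 17\right) 4 = 872 \cdot 4 = 3488$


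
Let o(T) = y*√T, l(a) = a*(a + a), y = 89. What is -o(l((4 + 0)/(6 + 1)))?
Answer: -356*√2/7 ≈ -71.923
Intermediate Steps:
l(a) = 2*a² (l(a) = a*(2*a) = 2*a²)
o(T) = 89*√T
-o(l((4 + 0)/(6 + 1))) = -89*√(2*((4 + 0)/(6 + 1))²) = -89*√(2*(4/7)²) = -89*√(2*(16/49)) = -89*√(32/49) = -89*4*√2/7 = -356*√2/7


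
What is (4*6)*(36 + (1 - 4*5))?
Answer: 408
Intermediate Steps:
(4*6)*(36 + (1 - 4*5)) = 24*(36 + (1 - 20)) = 24*(36 - 19) = 24*17 = 408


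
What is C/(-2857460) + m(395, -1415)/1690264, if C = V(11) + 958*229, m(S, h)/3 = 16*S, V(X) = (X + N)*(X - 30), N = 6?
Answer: -39511262497/603732721180 ≈ -0.065445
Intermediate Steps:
V(X) = (-30 + X)*(6 + X) (V(X) = (X + 6)*(X - 30) = (6 + X)*(-30 + X) = (-30 + X)*(6 + X))
m(S, h) = 48*S (m(S, h) = 3*(16*S) = 48*S)
C = 219059 (C = (-180 + 11**2 - 24*11) + 958*229 = (-180 + 121 - 264) + 219382 = -323 + 219382 = 219059)
C/(-2857460) + m(395, -1415)/1690264 = 219059/(-2857460) + (48*395)/1690264 = 219059*(-1/2857460) + 18960*(1/1690264) = -219059/2857460 + 2370/211283 = -39511262497/603732721180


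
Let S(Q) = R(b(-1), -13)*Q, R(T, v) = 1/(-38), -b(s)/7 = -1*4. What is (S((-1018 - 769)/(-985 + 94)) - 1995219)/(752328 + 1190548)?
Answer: -67554126689/65781895608 ≈ -1.0269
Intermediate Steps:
b(s) = 28 (b(s) = -(-7)*4 = -7*(-4) = 28)
R(T, v) = -1/38
S(Q) = -Q/38
(S((-1018 - 769)/(-985 + 94)) - 1995219)/(752328 + 1190548) = (-(-1018 - 769)/(38*(-985 + 94)) - 1995219)/(752328 + 1190548) = (-(-1787)/(38*(-891)) - 1995219)/1942876 = (-(-1787)*(-1)/(38*891) - 1995219)*(1/1942876) = (-1/38*1787/891 - 1995219)*(1/1942876) = (-1787/33858 - 1995219)*(1/1942876) = -67554126689/33858*1/1942876 = -67554126689/65781895608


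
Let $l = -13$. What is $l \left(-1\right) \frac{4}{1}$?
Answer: $52$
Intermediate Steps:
$l \left(-1\right) \frac{4}{1} = \left(-13\right) \left(-1\right) \frac{4}{1} = 13 \cdot 4 \cdot 1 = 13 \cdot 4 = 52$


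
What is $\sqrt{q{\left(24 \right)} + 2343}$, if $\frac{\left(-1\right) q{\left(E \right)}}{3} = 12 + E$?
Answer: $\sqrt{2235} \approx 47.276$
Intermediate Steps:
$q{\left(E \right)} = -36 - 3 E$ ($q{\left(E \right)} = - 3 \left(12 + E\right) = -36 - 3 E$)
$\sqrt{q{\left(24 \right)} + 2343} = \sqrt{\left(-36 - 72\right) + 2343} = \sqrt{-108 + 2343} = \sqrt{2235}$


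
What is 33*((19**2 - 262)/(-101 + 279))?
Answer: 3267/178 ≈ 18.354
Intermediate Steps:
33*((19**2 - 262)/(-101 + 279)) = 33*((361 - 262)/178) = 33*(99*(1/178)) = 33*(99/178) = 3267/178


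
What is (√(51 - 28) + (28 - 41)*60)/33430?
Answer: -78/3343 + √23/33430 ≈ -0.023189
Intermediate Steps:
(√(51 - 28) + (28 - 41)*60)/33430 = (√23 - 13*60)*(1/33430) = (√23 - 780)*(1/33430) = (-780 + √23)*(1/33430) = -78/3343 + √23/33430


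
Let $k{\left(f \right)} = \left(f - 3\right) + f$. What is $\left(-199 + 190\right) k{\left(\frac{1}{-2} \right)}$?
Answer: $36$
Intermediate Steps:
$k{\left(f \right)} = -3 + 2 f$ ($k{\left(f \right)} = \left(-3 + f\right) + f = -3 + 2 f$)
$\left(-199 + 190\right) k{\left(\frac{1}{-2} \right)} = \left(-199 + 190\right) \left(-3 + \frac{2}{-2}\right) = - 9 \left(-3 + 2 \left(- \frac{1}{2}\right)\right) = - 9 \left(-3 - 1\right) = \left(-9\right) \left(-4\right) = 36$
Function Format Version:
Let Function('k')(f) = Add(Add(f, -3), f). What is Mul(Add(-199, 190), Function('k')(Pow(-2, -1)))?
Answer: 36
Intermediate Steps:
Function('k')(f) = Add(-3, Mul(2, f)) (Function('k')(f) = Add(Add(-3, f), f) = Add(-3, Mul(2, f)))
Mul(Add(-199, 190), Function('k')(Pow(-2, -1))) = Mul(Add(-199, 190), Add(-3, Mul(2, Pow(-2, -1)))) = Mul(-9, Add(-3, Mul(2, Rational(-1, 2)))) = Mul(-9, Add(-3, -1)) = Mul(-9, -4) = 36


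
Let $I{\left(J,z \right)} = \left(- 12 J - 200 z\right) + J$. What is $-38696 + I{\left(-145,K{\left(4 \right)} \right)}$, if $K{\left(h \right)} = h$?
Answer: $-37901$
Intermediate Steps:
$I{\left(J,z \right)} = - 200 z - 11 J$ ($I{\left(J,z \right)} = \left(- 200 z - 12 J\right) + J = - 200 z - 11 J$)
$-38696 + I{\left(-145,K{\left(4 \right)} \right)} = -38696 - -795 = -38696 + \left(-800 + 1595\right) = -38696 + 795 = -37901$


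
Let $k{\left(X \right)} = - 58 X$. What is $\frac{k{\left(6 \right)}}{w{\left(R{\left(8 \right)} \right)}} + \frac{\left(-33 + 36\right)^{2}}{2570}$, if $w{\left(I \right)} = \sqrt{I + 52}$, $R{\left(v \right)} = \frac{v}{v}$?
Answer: $\frac{9}{2570} - \frac{348 \sqrt{53}}{53} \approx -47.798$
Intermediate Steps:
$R{\left(v \right)} = 1$
$w{\left(I \right)} = \sqrt{52 + I}$
$\frac{k{\left(6 \right)}}{w{\left(R{\left(8 \right)} \right)}} + \frac{\left(-33 + 36\right)^{2}}{2570} = \frac{\left(-58\right) 6}{\sqrt{52 + 1}} + \frac{\left(-33 + 36\right)^{2}}{2570} = - \frac{348}{\sqrt{53}} + 3^{2} \cdot \frac{1}{2570} = - 348 \frac{\sqrt{53}}{53} + 9 \cdot \frac{1}{2570} = - \frac{348 \sqrt{53}}{53} + \frac{9}{2570} = \frac{9}{2570} - \frac{348 \sqrt{53}}{53}$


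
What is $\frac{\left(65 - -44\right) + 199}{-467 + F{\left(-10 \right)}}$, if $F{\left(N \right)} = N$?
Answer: $- \frac{308}{477} \approx -0.6457$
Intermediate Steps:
$\frac{\left(65 - -44\right) + 199}{-467 + F{\left(-10 \right)}} = \frac{\left(65 - -44\right) + 199}{-467 - 10} = \frac{\left(65 + 44\right) + 199}{-477} = \left(109 + 199\right) \left(- \frac{1}{477}\right) = 308 \left(- \frac{1}{477}\right) = - \frac{308}{477}$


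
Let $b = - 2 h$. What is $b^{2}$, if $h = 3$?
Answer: $36$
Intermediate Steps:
$b = -6$ ($b = \left(-2\right) 3 = -6$)
$b^{2} = \left(-6\right)^{2} = 36$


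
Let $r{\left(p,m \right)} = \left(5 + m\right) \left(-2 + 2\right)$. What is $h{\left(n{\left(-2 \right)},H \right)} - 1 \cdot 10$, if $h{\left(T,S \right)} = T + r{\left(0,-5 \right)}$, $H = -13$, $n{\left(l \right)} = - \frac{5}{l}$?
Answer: $- \frac{15}{2} \approx -7.5$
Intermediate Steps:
$r{\left(p,m \right)} = 0$ ($r{\left(p,m \right)} = \left(5 + m\right) 0 = 0$)
$h{\left(T,S \right)} = T$ ($h{\left(T,S \right)} = T + 0 = T$)
$h{\left(n{\left(-2 \right)},H \right)} - 1 \cdot 10 = - \frac{5}{-2} - 1 \cdot 10 = \left(-5\right) \left(- \frac{1}{2}\right) - 10 = \frac{5}{2} - 10 = - \frac{15}{2}$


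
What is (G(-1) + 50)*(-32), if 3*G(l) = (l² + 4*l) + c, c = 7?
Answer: -4928/3 ≈ -1642.7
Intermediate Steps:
G(l) = 7/3 + l²/3 + 4*l/3 (G(l) = ((l² + 4*l) + 7)/3 = (7 + l² + 4*l)/3 = 7/3 + l²/3 + 4*l/3)
(G(-1) + 50)*(-32) = ((7/3 + (⅓)*(-1)² + (4/3)*(-1)) + 50)*(-32) = ((7/3 + (⅓)*1 - 4/3) + 50)*(-32) = ((7/3 + ⅓ - 4/3) + 50)*(-32) = (4/3 + 50)*(-32) = (154/3)*(-32) = -4928/3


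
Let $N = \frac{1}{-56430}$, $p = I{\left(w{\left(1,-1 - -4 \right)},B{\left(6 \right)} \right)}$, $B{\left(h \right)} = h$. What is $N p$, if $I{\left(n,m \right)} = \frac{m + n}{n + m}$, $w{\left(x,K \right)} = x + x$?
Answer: $- \frac{1}{56430} \approx -1.7721 \cdot 10^{-5}$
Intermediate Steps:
$w{\left(x,K \right)} = 2 x$
$I{\left(n,m \right)} = 1$ ($I{\left(n,m \right)} = \frac{m + n}{m + n} = 1$)
$p = 1$
$N = - \frac{1}{56430} \approx -1.7721 \cdot 10^{-5}$
$N p = \left(- \frac{1}{56430}\right) 1 = - \frac{1}{56430}$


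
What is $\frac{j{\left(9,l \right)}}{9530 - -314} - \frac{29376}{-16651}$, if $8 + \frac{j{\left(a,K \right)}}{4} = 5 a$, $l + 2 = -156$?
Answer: $\frac{72910423}{40978111} \approx 1.7793$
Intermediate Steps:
$l = -158$ ($l = -2 - 156 = -158$)
$j{\left(a,K \right)} = -32 + 20 a$ ($j{\left(a,K \right)} = -32 + 4 \cdot 5 a = -32 + 20 a$)
$\frac{j{\left(9,l \right)}}{9530 - -314} - \frac{29376}{-16651} = \frac{-32 + 20 \cdot 9}{9530 - -314} - \frac{29376}{-16651} = \frac{-32 + 180}{9530 + 314} - - \frac{29376}{16651} = \frac{148}{9844} + \frac{29376}{16651} = 148 \cdot \frac{1}{9844} + \frac{29376}{16651} = \frac{37}{2461} + \frac{29376}{16651} = \frac{72910423}{40978111}$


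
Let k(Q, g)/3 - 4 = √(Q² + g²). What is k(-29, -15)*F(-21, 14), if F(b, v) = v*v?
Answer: 2352 + 588*√1066 ≈ 21550.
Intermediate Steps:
F(b, v) = v²
k(Q, g) = 12 + 3*√(Q² + g²)
k(-29, -15)*F(-21, 14) = (12 + 3*√((-29)² + (-15)²))*14² = (12 + 3*√(841 + 225))*196 = (12 + 3*√1066)*196 = 2352 + 588*√1066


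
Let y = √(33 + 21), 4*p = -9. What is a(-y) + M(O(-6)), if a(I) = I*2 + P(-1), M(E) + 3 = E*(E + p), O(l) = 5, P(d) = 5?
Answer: 63/4 - 6*√6 ≈ 1.0531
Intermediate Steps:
p = -9/4 (p = (¼)*(-9) = -9/4 ≈ -2.2500)
y = 3*√6 (y = √54 = 3*√6 ≈ 7.3485)
M(E) = -3 + E*(-9/4 + E) (M(E) = -3 + E*(E - 9/4) = -3 + E*(-9/4 + E))
a(I) = 5 + 2*I (a(I) = I*2 + 5 = 2*I + 5 = 5 + 2*I)
a(-y) + M(O(-6)) = (5 + 2*(-3*√6)) + (-3 + 5² - 9/4*5) = (5 + 2*(-3*√6)) + (-3 + 25 - 45/4) = (5 - 6*√6) + 43/4 = 63/4 - 6*√6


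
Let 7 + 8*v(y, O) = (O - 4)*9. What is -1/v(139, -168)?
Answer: 8/1555 ≈ 0.0051447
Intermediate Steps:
v(y, O) = -43/8 + 9*O/8 (v(y, O) = -7/8 + ((O - 4)*9)/8 = -7/8 + ((-4 + O)*9)/8 = -7/8 + (-36 + 9*O)/8 = -7/8 + (-9/2 + 9*O/8) = -43/8 + 9*O/8)
-1/v(139, -168) = -1/(-43/8 + (9/8)*(-168)) = -1/(-43/8 - 189) = -1/(-1555/8) = -1*(-8/1555) = 8/1555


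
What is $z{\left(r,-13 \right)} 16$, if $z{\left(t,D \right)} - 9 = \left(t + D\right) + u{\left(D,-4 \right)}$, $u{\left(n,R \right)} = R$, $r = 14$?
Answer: $96$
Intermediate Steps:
$z{\left(t,D \right)} = 5 + D + t$ ($z{\left(t,D \right)} = 9 - \left(4 - D - t\right) = 9 + \left(-4 + D + t\right) = 5 + D + t$)
$z{\left(r,-13 \right)} 16 = \left(5 - 13 + 14\right) 16 = 6 \cdot 16 = 96$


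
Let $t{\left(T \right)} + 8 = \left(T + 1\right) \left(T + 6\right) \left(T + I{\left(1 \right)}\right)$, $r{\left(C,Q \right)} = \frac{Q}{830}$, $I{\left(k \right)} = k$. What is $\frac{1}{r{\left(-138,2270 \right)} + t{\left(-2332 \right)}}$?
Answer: $- \frac{83}{1048992419975} \approx -7.9124 \cdot 10^{-11}$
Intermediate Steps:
$r{\left(C,Q \right)} = \frac{Q}{830}$ ($r{\left(C,Q \right)} = Q \frac{1}{830} = \frac{Q}{830}$)
$t{\left(T \right)} = -8 + \left(1 + T\right)^{2} \left(6 + T\right)$ ($t{\left(T \right)} = -8 + \left(T + 1\right) \left(T + 6\right) \left(T + 1\right) = -8 + \left(1 + T\right) \left(6 + T\right) \left(1 + T\right) = -8 + \left(1 + T\right)^{2} \left(6 + T\right)$)
$\frac{1}{r{\left(-138,2270 \right)} + t{\left(-2332 \right)}} = \frac{1}{\frac{1}{830} \cdot 2270 + \left(-2 + \left(-2332\right)^{3} + 8 \left(-2332\right)^{2} + 13 \left(-2332\right)\right)} = \frac{1}{\frac{227}{83} - 12638462894} = \frac{1}{- \frac{1048992419975}{83}} = - \frac{83}{1048992419975}$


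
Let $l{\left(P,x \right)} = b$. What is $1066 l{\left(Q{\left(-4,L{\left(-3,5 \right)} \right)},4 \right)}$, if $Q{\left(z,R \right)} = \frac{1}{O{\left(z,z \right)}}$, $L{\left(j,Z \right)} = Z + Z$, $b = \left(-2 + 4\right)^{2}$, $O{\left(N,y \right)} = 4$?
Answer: $4264$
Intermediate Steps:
$b = 4$ ($b = 2^{2} = 4$)
$L{\left(j,Z \right)} = 2 Z$
$Q{\left(z,R \right)} = \frac{1}{4}$
$l{\left(P,x \right)} = 4$
$1066 l{\left(Q{\left(-4,L{\left(-3,5 \right)} \right)},4 \right)} = 1066 \cdot 4 = 4264$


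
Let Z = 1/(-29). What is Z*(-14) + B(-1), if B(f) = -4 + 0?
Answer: -102/29 ≈ -3.5172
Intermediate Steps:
Z = -1/29 ≈ -0.034483
B(f) = -4
Z*(-14) + B(-1) = -1/29*(-14) - 4 = 14/29 - 4 = -102/29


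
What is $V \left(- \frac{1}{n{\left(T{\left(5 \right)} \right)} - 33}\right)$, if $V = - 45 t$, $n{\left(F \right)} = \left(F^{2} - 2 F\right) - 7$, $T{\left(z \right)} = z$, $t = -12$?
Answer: $\frac{108}{5} \approx 21.6$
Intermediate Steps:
$n{\left(F \right)} = -7 + F^{2} - 2 F$
$V = 540$ ($V = \left(-45\right) \left(-12\right) = 540$)
$V \left(- \frac{1}{n{\left(T{\left(5 \right)} \right)} - 33}\right) = 540 \left(- \frac{1}{\left(-7 + 5^{2} - 10\right) - 33}\right) = 540 \left(- \frac{1}{\left(-7 + 25 - 10\right) - 33}\right) = 540 \left(- \frac{1}{8 - 33}\right) = 540 \left(- \frac{1}{-25}\right) = 540 \left(\left(-1\right) \left(- \frac{1}{25}\right)\right) = 540 \cdot \frac{1}{25} = \frac{108}{5}$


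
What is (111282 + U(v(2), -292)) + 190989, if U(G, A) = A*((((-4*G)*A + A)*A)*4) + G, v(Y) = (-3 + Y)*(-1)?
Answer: 299067328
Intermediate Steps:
v(Y) = 3 - Y
U(G, A) = G + 4*A²*(A - 4*A*G) (U(G, A) = A*(((-4*A*G + A)*A)*4) + G = A*(((A - 4*A*G)*A)*4) + G = A*((A*(A - 4*A*G))*4) + G = A*(4*A*(A - 4*A*G)) + G = 4*A²*(A - 4*A*G) + G = G + 4*A²*(A - 4*A*G))
(111282 + U(v(2), -292)) + 190989 = (111282 + ((3 - 1*2) + 4*(-292)³ - 16*(3 - 1*2)*(-292)³)) + 190989 = (111282 + ((3 - 2) + 4*(-24897088) - 16*(3 - 2)*(-24897088))) + 190989 = (111282 + (1 - 99588352 - 16*1*(-24897088))) + 190989 = (111282 + (1 - 99588352 + 398353408)) + 190989 = (111282 + 298765057) + 190989 = 298876339 + 190989 = 299067328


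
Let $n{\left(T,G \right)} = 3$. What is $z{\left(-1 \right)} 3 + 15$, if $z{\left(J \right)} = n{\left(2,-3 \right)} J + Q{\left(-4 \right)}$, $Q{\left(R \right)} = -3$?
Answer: $-3$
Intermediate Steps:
$z{\left(J \right)} = -3 + 3 J$ ($z{\left(J \right)} = 3 J - 3 = -3 + 3 J$)
$z{\left(-1 \right)} 3 + 15 = \left(-3 + 3 \left(-1\right)\right) 3 + 15 = \left(-3 - 3\right) 3 + 15 = \left(-6\right) 3 + 15 = -18 + 15 = -3$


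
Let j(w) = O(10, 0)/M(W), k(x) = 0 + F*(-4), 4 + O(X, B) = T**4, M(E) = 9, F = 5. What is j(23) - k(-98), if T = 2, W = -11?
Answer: 64/3 ≈ 21.333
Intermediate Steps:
O(X, B) = 12 (O(X, B) = -4 + 2**4 = -4 + 16 = 12)
k(x) = -20 (k(x) = 0 + 5*(-4) = 0 - 20 = -20)
j(w) = 4/3 (j(w) = 12/9 = 12*(1/9) = 4/3)
j(23) - k(-98) = 4/3 - 1*(-20) = 4/3 + 20 = 64/3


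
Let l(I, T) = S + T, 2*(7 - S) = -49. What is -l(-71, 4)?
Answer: -71/2 ≈ -35.500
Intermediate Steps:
S = 63/2 (S = 7 - 1/2*(-49) = 7 + 49/2 = 63/2 ≈ 31.500)
l(I, T) = 63/2 + T
-l(-71, 4) = -(63/2 + 4) = -1*71/2 = -71/2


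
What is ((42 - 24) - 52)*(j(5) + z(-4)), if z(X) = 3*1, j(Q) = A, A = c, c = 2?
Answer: -170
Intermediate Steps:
A = 2
j(Q) = 2
z(X) = 3
((42 - 24) - 52)*(j(5) + z(-4)) = ((42 - 24) - 52)*(2 + 3) = (18 - 52)*5 = -34*5 = -170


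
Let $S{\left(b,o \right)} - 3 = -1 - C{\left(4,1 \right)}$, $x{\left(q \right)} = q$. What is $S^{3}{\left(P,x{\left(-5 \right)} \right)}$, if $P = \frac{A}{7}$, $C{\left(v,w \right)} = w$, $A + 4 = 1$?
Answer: $1$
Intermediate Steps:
$A = -3$ ($A = -4 + 1 = -3$)
$P = - \frac{3}{7} \approx -0.42857$
$S{\left(b,o \right)} = 1$ ($S{\left(b,o \right)} = 3 - 2 = 1$)
$S^{3}{\left(P,x{\left(-5 \right)} \right)} = 1^{3} = 1$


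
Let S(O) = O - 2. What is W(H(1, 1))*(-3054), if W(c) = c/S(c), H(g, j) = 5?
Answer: -5090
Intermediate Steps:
S(O) = -2 + O
W(c) = c/(-2 + c)
W(H(1, 1))*(-3054) = (5/(-2 + 5))*(-3054) = (5/3)*(-3054) = -5090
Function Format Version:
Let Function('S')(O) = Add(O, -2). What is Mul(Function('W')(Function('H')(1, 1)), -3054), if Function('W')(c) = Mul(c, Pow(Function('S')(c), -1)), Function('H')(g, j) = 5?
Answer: -5090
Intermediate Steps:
Function('S')(O) = Add(-2, O)
Function('W')(c) = Mul(c, Pow(Add(-2, c), -1))
Mul(Function('W')(Function('H')(1, 1)), -3054) = Mul(Mul(5, Pow(Add(-2, 5), -1)), -3054) = Mul(Mul(5, Pow(3, -1)), -3054) = Mul(Mul(5, Rational(1, 3)), -3054) = Mul(Rational(5, 3), -3054) = -5090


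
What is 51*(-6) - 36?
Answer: -342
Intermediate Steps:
51*(-6) - 36 = -306 - 36 = -342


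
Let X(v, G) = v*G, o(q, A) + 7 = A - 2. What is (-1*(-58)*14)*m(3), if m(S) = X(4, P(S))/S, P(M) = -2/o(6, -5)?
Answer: 464/3 ≈ 154.67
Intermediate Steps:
o(q, A) = -9 + A (o(q, A) = -7 + (A - 2) = -7 + (-2 + A) = -9 + A)
P(M) = 1/7 (P(M) = -2/(-9 - 5) = -2/(-14) = -2*(-1/14) = 1/7)
X(v, G) = G*v
m(S) = 4/(7*S) (m(S) = ((1/7)*4)/S = 4/(7*S))
(-1*(-58)*14)*m(3) = (-1*(-58)*14)*((4/7)/3) = (58*14)*((4/7)*(1/3)) = 812*(4/21) = 464/3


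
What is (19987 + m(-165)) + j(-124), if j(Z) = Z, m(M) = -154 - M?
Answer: 19874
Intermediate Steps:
(19987 + m(-165)) + j(-124) = (19987 + (-154 - 1*(-165))) - 124 = (19987 + (-154 + 165)) - 124 = (19987 + 11) - 124 = 19998 - 124 = 19874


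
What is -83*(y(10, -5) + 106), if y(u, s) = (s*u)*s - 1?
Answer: -29465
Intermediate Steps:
y(u, s) = -1 + u*s**2 (y(u, s) = u*s**2 - 1 = -1 + u*s**2)
-83*(y(10, -5) + 106) = -83*((-1 + 10*(-5)**2) + 106) = -83*((-1 + 10*25) + 106) = -83*((-1 + 250) + 106) = -83*(249 + 106) = -83*355 = -29465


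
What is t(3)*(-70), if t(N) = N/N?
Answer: -70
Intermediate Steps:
t(N) = 1
t(3)*(-70) = 1*(-70) = -70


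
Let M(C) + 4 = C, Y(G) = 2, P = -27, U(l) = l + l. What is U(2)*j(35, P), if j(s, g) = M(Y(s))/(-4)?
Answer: 2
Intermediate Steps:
U(l) = 2*l
M(C) = -4 + C
j(s, g) = ½ (j(s, g) = (-4 + 2)/(-4) = -2*(-¼) = ½)
U(2)*j(35, P) = (2*2)*(½) = 4*(½) = 2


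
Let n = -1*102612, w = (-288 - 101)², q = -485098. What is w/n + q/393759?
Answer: -36453627205/13468132836 ≈ -2.7067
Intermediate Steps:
w = 151321 (w = (-389)² = 151321)
n = -102612
w/n + q/393759 = 151321/(-102612) - 485098/393759 = 151321*(-1/102612) - 485098*1/393759 = -151321/102612 - 485098/393759 = -36453627205/13468132836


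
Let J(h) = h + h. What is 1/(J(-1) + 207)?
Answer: 1/205 ≈ 0.0048781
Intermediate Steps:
J(h) = 2*h
1/(J(-1) + 207) = 1/(2*(-1) + 207) = 1/(-2 + 207) = 1/205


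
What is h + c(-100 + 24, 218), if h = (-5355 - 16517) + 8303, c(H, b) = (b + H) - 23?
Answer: -13450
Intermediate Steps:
c(H, b) = -23 + H + b (c(H, b) = (H + b) - 23 = -23 + H + b)
h = -13569 (h = -21872 + 8303 = -13569)
h + c(-100 + 24, 218) = -13569 + (-23 + (-100 + 24) + 218) = -13569 + (-23 - 76 + 218) = -13569 + 119 = -13450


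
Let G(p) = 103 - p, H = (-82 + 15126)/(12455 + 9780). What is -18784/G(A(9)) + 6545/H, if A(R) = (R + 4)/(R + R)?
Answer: 262830629147/27696004 ≈ 9489.8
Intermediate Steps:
A(R) = (4 + R)/(2*R) (A(R) = (4 + R)/((2*R)) = (4 + R)*(1/(2*R)) = (4 + R)/(2*R))
H = 15044/22235 ≈ 0.67659
-18784/G(A(9)) + 6545/H = -18784/(103 - (4 + 9)/(2*9)) + 6545/(15044/22235) = -18784/(103 - 13/(2*9)) + 6545*(22235/15044) = -18784/(103 - 1*13/18) + 145528075/15044 = -18784/(103 - 13/18) + 145528075/15044 = -18784/1841/18 + 145528075/15044 = -18784*18/1841 + 145528075/15044 = -338112/1841 + 145528075/15044 = 262830629147/27696004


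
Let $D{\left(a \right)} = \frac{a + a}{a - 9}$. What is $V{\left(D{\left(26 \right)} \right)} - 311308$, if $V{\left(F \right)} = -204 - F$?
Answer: $- \frac{5295756}{17} \approx -3.1152 \cdot 10^{5}$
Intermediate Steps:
$D{\left(a \right)} = \frac{2 a}{-9 + a}$
$V{\left(D{\left(26 \right)} \right)} - 311308 = \left(-204 - 2 \cdot 26 \frac{1}{-9 + 26}\right) - 311308 = \left(-204 - 2 \cdot 26 \cdot \frac{1}{17}\right) - 311308 = \left(-204 - \frac{52}{17}\right) - 311308 = - \frac{3520}{17} - 311308 = - \frac{5295756}{17}$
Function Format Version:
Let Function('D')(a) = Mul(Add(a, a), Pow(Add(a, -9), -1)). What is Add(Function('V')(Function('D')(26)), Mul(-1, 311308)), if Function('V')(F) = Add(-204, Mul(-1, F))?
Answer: Rational(-5295756, 17) ≈ -3.1152e+5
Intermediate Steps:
Function('D')(a) = Mul(2, a, Pow(Add(-9, a), -1)) (Function('D')(a) = Mul(Mul(2, a), Pow(Add(-9, a), -1)) = Mul(2, a, Pow(Add(-9, a), -1)))
Add(Function('V')(Function('D')(26)), Mul(-1, 311308)) = Add(Add(-204, Mul(-1, Mul(2, 26, Pow(Add(-9, 26), -1)))), Mul(-1, 311308)) = Add(Add(-204, Mul(-1, Mul(2, 26, Pow(17, -1)))), -311308) = Add(Add(-204, Mul(-1, Mul(2, 26, Rational(1, 17)))), -311308) = Add(Add(-204, Mul(-1, Rational(52, 17))), -311308) = Add(Add(-204, Rational(-52, 17)), -311308) = Add(Rational(-3520, 17), -311308) = Rational(-5295756, 17)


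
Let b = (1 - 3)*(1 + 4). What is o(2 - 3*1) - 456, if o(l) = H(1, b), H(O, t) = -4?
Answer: -460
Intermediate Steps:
b = -10 (b = -2*5 = -10)
o(l) = -4
o(2 - 3*1) - 456 = -4 - 456 = -460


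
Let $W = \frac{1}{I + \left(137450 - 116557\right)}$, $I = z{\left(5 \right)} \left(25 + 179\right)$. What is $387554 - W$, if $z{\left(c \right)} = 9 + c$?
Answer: $\frac{9204019945}{23749} \approx 3.8755 \cdot 10^{5}$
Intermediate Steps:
$I = 2856$ ($I = \left(9 + 5\right) \left(25 + 179\right) = 14 \cdot 204 = 2856$)
$W = \frac{1}{23749}$ ($W = \frac{1}{2856 + \left(137450 - 116557\right)} = \frac{1}{2856 + 20893} = \frac{1}{23749} \approx 4.2107 \cdot 10^{-5}$)
$387554 - W = 387554 - \frac{1}{23749} = \frac{9204019945}{23749}$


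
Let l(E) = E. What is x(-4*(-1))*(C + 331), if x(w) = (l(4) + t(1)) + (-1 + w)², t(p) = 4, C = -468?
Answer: -2329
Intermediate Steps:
x(w) = 8 + (-1 + w)² (x(w) = (4 + 4) + (-1 + w)² = 8 + (-1 + w)²)
x(-4*(-1))*(C + 331) = (8 + (-1 - 4*(-1))²)*(-468 + 331) = (8 + (-1 + 4)²)*(-137) = (8 + 3²)*(-137) = (8 + 9)*(-137) = 17*(-137) = -2329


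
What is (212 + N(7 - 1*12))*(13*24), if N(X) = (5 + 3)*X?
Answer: 53664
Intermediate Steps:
N(X) = 8*X
(212 + N(7 - 1*12))*(13*24) = (212 + 8*(7 - 1*12))*(13*24) = (212 + 8*(7 - 12))*312 = (212 + 8*(-5))*312 = (212 - 40)*312 = 172*312 = 53664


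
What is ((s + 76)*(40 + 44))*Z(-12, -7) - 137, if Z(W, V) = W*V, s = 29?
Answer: 740743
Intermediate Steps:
Z(W, V) = V*W
((s + 76)*(40 + 44))*Z(-12, -7) - 137 = ((29 + 76)*(40 + 44))*(-7*(-12)) - 137 = (105*84)*84 - 137 = 8820*84 - 137 = 740880 - 137 = 740743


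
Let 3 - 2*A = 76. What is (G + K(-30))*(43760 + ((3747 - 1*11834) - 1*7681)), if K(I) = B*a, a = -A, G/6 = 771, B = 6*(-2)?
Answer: 117230496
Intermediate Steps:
A = -73/2 (A = 3/2 - ½*76 = 3/2 - 38 = -73/2 ≈ -36.500)
B = -12
G = 4626 (G = 6*771 = 4626)
a = 73/2 (a = -1*(-73/2) = 73/2 ≈ 36.500)
K(I) = -438 (K(I) = -12*73/2 = -438)
(G + K(-30))*(43760 + ((3747 - 1*11834) - 1*7681)) = (4626 - 438)*(43760 + ((3747 - 1*11834) - 1*7681)) = 4188*(43760 + ((3747 - 11834) - 7681)) = 4188*(43760 + (-8087 - 7681)) = 4188*(43760 - 15768) = 4188*27992 = 117230496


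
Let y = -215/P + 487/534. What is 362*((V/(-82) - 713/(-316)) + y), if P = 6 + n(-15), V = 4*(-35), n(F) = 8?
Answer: -45939126911/12107382 ≈ -3794.3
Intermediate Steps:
V = -140
P = 14 (P = 6 + 8 = 14)
y = -26998/1869 (y = -215/14 + 487/534 = -26998/1869 ≈ -14.445)
362*((V/(-82) - 713/(-316)) + y) = 362*((-140/(-82) - 713/(-316)) - 26998/1869) = 362*((-140*(-1/82) - 713*(-1/316)) - 26998/1869) = 362*((70/41 + 713/316) - 26998/1869) = 362*(51353/12956 - 26998/1869) = 362*(-253807331/24214764) = -45939126911/12107382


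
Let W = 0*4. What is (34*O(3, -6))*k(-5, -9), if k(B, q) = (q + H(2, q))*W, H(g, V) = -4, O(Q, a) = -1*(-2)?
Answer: 0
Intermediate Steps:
O(Q, a) = 2
W = 0
k(B, q) = 0 (k(B, q) = (q - 4)*0 = (-4 + q)*0 = 0)
(34*O(3, -6))*k(-5, -9) = (34*2)*0 = 68*0 = 0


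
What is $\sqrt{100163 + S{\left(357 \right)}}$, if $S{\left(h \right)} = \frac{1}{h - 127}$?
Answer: $\frac{\sqrt{5298622930}}{230} \approx 316.49$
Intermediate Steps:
$S{\left(h \right)} = \frac{1}{-127 + h}$
$\sqrt{100163 + S{\left(357 \right)}} = \sqrt{100163 + \frac{1}{-127 + 357}} = \sqrt{100163 + \frac{1}{230}} = \sqrt{\frac{23037491}{230}} = \frac{\sqrt{5298622930}}{230}$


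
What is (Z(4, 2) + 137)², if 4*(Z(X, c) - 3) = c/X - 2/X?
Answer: 19600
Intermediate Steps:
Z(X, c) = 3 - 1/(2*X) + c/(4*X) (Z(X, c) = 3 + (c/X - 2/X)/4 = 3 + (-2/X + c/X)/4 = 3 + (-1/(2*X) + c/(4*X)) = 3 - 1/(2*X) + c/(4*X))
(Z(4, 2) + 137)² = ((¼)*(-2 + 2 + 12*4)/4 + 137)² = ((¼)*(¼)*(-2 + 2 + 48) + 137)² = ((¼)*(¼)*48 + 137)² = (3 + 137)² = 140² = 19600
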